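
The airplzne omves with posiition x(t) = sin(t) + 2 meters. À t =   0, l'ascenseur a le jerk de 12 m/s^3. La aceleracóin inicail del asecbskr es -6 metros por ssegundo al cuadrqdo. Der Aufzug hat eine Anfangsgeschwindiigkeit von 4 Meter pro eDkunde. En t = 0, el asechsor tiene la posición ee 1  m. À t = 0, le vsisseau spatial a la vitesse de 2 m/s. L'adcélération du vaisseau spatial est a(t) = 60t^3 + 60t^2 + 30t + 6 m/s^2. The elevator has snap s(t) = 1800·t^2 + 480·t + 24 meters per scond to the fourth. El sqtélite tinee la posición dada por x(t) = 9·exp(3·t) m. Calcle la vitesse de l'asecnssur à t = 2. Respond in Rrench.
Nous devons intégrer notre équation du snap s(t) = 1800·t^2 + 480·t + 24 3 fois. La primitive du snap est le jerk. En utilisant j(0) = 12, nous obtenons j(t) = 600·t^3 + 240·t^2 + 24·t + 12. L'intégrale du jerk, avec a(0) = -6, donne l'accélération: a(t) = 150·t^4 + 80·t^3 + 12·t^2 + 12·t - 6. L'intégrale de l'accélération, avec v(0) = 4, donne la vitesse: v(t) = 30·t^5 + 20·t^4 + 4·t^3 + 6·t^2 - 6·t + 4. En utilisant v(t) = 30·t^5 + 20·t^4 + 4·t^3 + 6·t^2 - 6·t + 4 et en substituant t = 2, nous trouvons v = 1328.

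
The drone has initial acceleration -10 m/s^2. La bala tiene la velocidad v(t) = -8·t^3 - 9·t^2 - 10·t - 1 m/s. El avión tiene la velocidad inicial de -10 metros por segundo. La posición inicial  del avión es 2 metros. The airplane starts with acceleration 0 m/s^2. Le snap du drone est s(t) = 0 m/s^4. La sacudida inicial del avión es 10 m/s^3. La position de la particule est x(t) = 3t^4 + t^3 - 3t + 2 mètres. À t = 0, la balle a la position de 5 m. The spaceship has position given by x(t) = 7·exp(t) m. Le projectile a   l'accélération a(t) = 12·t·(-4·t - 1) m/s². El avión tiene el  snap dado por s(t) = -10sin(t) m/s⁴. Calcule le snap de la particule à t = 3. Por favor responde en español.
Partiendo de la posición x(t) = 3·t^4 + t^3 - 3·t + 2, tomamos 4 derivadas. Tomando d/dt de x(t), encontramos v(t) = 12·t^3 + 3·t^2 - 3. Derivando la velocidad, obtenemos la aceleración: a(t) = 36·t^2 + 6·t. Derivando la aceleración, obtenemos la sacudida: j(t) = 72·t + 6. Tomando d/dt de j(t), encontramos s(t) = 72. Usando s(t) = 72 y sustituyendo t = 3, encontramos s = 72.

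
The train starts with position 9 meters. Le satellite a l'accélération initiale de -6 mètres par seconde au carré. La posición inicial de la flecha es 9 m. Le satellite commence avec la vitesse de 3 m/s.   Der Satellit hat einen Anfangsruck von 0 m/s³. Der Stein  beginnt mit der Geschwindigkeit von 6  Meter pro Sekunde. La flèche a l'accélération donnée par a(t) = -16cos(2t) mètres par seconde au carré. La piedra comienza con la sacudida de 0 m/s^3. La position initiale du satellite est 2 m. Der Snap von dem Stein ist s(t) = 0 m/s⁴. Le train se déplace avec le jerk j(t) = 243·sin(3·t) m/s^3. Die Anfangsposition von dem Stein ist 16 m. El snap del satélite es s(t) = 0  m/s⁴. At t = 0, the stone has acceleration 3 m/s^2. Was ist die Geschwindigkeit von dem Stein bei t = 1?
Um dies zu lösen, müssen wir 3 Stammfunktionen unserer Gleichung für den Snap s(t) = 0 finden. Die Stammfunktion von dem Snap ist der Ruck. Mit j(0) = 0 erhalten wir j(t) = 0. Mit ∫j(t)dt und Anwendung von a(0) = 3, finden wir a(t) = 3. Durch Integration von der Beschleunigung und Verwendung der Anfangsbedingung v(0) = 6, erhalten wir v(t) = 3·t + 6. Wir haben die Geschwindigkeit v(t) = 3·t + 6. Durch Einsetzen von t = 1: v(1) = 9.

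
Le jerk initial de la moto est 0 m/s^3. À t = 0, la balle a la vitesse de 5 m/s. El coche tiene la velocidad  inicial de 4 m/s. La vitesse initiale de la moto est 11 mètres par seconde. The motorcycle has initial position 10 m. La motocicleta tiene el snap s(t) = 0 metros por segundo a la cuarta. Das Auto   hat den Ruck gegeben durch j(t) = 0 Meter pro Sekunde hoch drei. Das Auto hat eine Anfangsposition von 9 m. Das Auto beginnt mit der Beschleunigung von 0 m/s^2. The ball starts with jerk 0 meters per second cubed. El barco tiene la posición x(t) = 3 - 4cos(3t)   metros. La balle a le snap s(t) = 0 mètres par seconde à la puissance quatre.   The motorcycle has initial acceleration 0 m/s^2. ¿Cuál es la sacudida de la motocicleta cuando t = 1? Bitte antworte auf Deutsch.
Wir müssen die Stammfunktion unserer Gleichung für den Snap s(t) = 0 1-mal finden. Durch Integration von dem Snap und Verwendung der Anfangsbedingung j(0) = 0, erhalten wir j(t) = 0. Wir haben den Ruck j(t) = 0. Durch Einsetzen von t = 1: j(1) = 0.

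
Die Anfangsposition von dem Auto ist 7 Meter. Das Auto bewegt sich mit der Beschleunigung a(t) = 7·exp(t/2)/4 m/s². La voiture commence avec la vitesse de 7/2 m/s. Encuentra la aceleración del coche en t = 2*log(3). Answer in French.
De l'équation de l'accélération a(t) = 7·exp(t/2)/4, nous substituons t = 2*log(3) pour obtenir a = 21/4.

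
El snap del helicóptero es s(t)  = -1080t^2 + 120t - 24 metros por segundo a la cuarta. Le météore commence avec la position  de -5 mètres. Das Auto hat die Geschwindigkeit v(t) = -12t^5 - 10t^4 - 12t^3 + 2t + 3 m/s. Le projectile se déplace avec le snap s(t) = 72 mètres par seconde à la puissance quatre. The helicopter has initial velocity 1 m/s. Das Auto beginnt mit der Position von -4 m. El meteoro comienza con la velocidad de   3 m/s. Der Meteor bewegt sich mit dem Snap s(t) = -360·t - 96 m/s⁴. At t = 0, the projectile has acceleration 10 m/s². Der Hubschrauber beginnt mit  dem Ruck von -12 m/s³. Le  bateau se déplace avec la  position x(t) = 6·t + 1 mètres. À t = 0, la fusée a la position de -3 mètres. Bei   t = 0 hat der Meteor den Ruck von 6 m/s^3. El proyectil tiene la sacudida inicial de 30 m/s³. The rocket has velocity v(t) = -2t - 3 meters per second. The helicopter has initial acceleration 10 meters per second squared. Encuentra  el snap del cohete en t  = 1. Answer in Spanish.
Para resolver esto, necesitamos tomar 3 derivadas de nuestra ecuación de la velocidad v(t) = -2·t - 3. Tomando d/dt de v(t), encontramos a(t) = -2. La derivada de la aceleración da la sacudida: j(t) = 0. La derivada de la sacudida da el snap: s(t) = 0. Usando s(t) = 0 y sustituyendo t = 1, encontramos s = 0.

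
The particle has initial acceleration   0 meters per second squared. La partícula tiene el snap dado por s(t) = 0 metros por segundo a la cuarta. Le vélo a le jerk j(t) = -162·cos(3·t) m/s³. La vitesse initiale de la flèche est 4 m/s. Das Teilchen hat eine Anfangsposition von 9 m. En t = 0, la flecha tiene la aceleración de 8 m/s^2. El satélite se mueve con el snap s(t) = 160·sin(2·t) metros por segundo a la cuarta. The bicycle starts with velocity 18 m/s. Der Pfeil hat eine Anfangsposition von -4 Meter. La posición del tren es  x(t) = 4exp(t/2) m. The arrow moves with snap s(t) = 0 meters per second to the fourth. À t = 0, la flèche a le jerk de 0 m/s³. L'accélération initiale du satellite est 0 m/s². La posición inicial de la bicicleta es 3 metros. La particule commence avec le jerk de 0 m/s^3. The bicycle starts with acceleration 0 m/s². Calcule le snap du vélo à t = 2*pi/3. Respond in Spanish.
Para resolver esto, necesitamos tomar 1 derivada de nuestra ecuación de la sacudida j(t) = -162·cos(3·t). Tomando d/dt de j(t), encontramos s(t) = 486·sin(3·t). De la ecuación del snap s(t) = 486·sin(3·t), sustituimos t = 2*pi/3 para obtener s = 0.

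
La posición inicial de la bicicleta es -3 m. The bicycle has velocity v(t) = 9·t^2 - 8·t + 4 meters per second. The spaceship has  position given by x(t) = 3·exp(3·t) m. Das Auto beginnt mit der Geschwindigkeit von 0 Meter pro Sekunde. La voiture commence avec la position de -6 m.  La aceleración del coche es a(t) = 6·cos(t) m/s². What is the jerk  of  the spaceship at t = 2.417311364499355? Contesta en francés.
Nous devons dériver notre équation de la position x(t) = 3·exp(3·t) 3 fois. En prenant d/dt de x(t), nous trouvons v(t) = 9·exp(3·t). La dérivée de la vitesse donne l'accélération: a(t) = 27·exp(3·t). La dérivée de l'accélération donne le jerk: j(t) = 81·exp(3·t). Nous avons le jerk j(t) = 81·exp(3·t). En substituant t = 2.417311364499355: j(2.417311364499355) = 114277.302089698.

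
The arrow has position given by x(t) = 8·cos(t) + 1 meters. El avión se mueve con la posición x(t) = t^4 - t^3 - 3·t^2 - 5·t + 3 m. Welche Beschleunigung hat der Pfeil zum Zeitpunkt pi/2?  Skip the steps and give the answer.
Die Antwort ist 0.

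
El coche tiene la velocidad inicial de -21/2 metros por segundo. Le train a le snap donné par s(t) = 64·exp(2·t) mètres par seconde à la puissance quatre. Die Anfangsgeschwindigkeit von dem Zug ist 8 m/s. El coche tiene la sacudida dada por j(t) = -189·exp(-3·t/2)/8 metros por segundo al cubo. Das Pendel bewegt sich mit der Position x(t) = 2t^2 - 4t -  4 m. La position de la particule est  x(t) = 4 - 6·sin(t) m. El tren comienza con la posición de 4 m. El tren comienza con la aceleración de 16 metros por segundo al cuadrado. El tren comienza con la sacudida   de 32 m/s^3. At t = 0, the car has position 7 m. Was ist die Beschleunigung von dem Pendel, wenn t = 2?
Wir müssen unsere Gleichung für die Position x(t) = 2·t^2 - 4·t - 4 2-mal ableiten. Durch Ableiten von der Position erhalten wir die Geschwindigkeit: v(t) = 4·t - 4. Die Ableitung von der Geschwindigkeit ergibt die Beschleunigung: a(t) = 4. Aus der Gleichung für die Beschleunigung a(t) = 4, setzen wir t = 2 ein und erhalten a = 4.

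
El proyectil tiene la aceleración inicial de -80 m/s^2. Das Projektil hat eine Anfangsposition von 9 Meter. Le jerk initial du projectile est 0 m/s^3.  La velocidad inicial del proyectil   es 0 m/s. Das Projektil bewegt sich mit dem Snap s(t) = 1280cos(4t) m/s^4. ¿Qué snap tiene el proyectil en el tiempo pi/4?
Tenemos el snap s(t) = 1280·cos(4·t). Sustituyendo t = pi/4: s(pi/4) = -1280.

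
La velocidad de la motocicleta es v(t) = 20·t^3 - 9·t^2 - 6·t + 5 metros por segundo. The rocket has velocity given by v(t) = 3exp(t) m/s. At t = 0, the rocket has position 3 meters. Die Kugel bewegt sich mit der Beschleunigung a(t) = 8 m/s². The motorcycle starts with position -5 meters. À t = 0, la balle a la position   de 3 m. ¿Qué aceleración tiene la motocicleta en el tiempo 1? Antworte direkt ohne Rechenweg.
La respuesta es 36.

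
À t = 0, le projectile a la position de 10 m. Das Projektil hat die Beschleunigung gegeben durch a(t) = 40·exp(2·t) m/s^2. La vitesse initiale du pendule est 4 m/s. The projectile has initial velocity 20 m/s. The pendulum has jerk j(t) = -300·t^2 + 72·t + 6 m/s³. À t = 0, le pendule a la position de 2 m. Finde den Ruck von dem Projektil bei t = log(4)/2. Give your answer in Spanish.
Para resolver esto, necesitamos tomar 1 derivada de nuestra ecuación de la aceleración a(t) = 40·exp(2·t). Tomando d/dt de a(t), encontramos j(t) = 80·exp(2·t). Usando j(t) = 80·exp(2·t) y sustituyendo t = log(4)/2, encontramos j = 320.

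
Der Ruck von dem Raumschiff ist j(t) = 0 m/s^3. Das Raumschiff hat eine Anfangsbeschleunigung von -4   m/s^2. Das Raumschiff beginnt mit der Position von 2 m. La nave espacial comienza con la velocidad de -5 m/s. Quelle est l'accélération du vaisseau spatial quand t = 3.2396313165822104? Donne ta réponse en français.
Pour résoudre ceci, nous devons prendre 1 intégrale de notre équation du jerk j(t) = 0. L'intégrale du jerk est l'accélération. En utilisant a(0) = -4, nous obtenons a(t) = -4. En utilisant a(t) = -4 et en substituant t = 3.2396313165822104, nous trouvons a = -4.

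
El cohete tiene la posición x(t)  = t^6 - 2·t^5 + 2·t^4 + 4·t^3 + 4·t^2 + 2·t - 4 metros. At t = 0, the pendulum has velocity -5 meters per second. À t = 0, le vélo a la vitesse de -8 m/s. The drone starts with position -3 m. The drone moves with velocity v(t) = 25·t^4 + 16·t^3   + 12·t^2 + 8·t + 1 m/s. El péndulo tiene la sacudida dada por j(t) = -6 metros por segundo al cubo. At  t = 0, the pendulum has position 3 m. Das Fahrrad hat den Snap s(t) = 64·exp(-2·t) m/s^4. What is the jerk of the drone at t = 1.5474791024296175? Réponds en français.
En partant de la vitesse v(t) = 25·t^4 + 16·t^3 + 12·t^2 + 8·t + 1, nous prenons 2 dérivées. La dérivée de la vitesse donne l'accélération: a(t) = 100·t^3 + 48·t^2 + 24·t + 8. En prenant d/dt de a(t), nous trouvons j(t) = 300·t^2 + 96·t + 24. En utilisant j(t) = 300·t^2 + 96·t + 24 et en substituant t = 1.5474791024296175, nous trouvons j = 890.965465570156.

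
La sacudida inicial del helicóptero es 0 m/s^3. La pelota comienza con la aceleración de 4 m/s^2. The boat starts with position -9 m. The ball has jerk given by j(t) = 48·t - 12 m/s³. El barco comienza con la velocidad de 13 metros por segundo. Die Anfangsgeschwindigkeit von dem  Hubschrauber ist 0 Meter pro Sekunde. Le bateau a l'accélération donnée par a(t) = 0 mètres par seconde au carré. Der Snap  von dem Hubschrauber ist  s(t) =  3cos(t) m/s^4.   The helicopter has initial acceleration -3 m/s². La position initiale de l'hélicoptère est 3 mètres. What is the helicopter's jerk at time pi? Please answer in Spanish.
Para resolver esto, necesitamos tomar 1 integral de nuestra ecuación del snap s(t) = 3·cos(t). Tomando ∫s(t)dt y aplicando j(0) = 0, encontramos j(t) = 3·sin(t). Tenemos la sacudida j(t) = 3·sin(t). Sustituyendo t = pi: j(pi) = 0.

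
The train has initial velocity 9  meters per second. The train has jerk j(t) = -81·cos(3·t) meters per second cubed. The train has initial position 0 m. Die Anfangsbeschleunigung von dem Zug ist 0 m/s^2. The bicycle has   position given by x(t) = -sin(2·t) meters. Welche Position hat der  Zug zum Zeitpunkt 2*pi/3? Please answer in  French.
Pour résoudre ceci, nous devons prendre 3 primitives de notre équation du jerk j(t) = -81·cos(3·t). En intégrant le jerk et en utilisant la condition initiale a(0) = 0, nous obtenons a(t) = -27·sin(3·t). En intégrant l'accélération et en utilisant la condition initiale v(0) = 9, nous obtenons v(t) = 9·cos(3·t). En prenant ∫v(t)dt et en appliquant x(0) = 0, nous trouvons x(t) = 3·sin(3·t). Nous avons la position x(t) = 3·sin(3·t). En substituant t = 2*pi/3: x(2*pi/3) = 0.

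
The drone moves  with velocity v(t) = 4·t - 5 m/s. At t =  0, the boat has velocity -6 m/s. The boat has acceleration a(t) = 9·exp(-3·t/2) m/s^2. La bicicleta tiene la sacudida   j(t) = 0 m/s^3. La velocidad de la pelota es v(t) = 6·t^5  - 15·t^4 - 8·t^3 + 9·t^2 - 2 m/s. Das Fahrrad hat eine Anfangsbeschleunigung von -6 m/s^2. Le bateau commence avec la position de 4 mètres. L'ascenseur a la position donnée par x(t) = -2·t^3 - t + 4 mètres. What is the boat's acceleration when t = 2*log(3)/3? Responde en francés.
De l'équation de l'accélération a(t) = 9·exp(-3·t/2), nous substituons t = 2*log(3)/3 pour obtenir a = 3.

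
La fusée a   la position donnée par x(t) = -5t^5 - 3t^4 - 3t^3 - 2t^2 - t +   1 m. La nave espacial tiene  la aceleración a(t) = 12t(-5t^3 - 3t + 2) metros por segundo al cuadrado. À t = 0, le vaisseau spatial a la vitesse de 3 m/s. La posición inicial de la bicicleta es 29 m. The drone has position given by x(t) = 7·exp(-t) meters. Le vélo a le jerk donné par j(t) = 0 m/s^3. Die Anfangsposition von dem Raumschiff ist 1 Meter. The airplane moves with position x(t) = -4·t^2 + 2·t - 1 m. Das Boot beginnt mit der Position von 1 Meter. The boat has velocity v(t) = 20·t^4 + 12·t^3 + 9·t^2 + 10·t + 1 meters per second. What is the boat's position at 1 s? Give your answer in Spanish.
Para resolver esto, necesitamos tomar 1 integral de nuestra ecuación de la velocidad v(t) = 20·t^4 + 12·t^3 + 9·t^2 + 10·t + 1. La integral de la velocidad es la posición. Usando x(0) = 1, obtenemos x(t) = 4·t^5 + 3·t^4 + 3·t^3 + 5·t^2 + t + 1. Usando x(t) = 4·t^5 + 3·t^4 + 3·t^3 + 5·t^2 + t + 1 y sustituyendo t = 1, encontramos x = 17.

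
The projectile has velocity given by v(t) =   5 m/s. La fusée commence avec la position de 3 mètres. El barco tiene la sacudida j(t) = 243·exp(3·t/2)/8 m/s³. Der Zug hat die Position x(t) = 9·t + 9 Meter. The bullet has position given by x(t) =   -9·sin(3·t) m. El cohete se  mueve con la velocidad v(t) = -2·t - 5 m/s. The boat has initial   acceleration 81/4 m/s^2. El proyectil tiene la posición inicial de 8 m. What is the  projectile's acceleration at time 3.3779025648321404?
Starting from velocity v(t) = 5, we take 1 derivative. Taking d/dt of v(t), we find a(t) = 0. From the given acceleration equation a(t) = 0, we substitute t = 3.3779025648321404 to get a = 0.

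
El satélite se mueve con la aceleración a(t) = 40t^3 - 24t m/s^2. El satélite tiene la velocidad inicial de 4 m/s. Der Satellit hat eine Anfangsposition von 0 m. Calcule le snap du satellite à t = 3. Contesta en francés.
Nous devons dériver notre équation de l'accélération a(t) = 40·t^3 - 24·t 2 fois. En dérivant l'accélération, nous obtenons le jerk: j(t) = 120·t^2 - 24. La dérivée du jerk donne le snap: s(t) = 240·t. De l'équation du snap s(t) = 240·t, nous substituons t = 3 pour obtenir s = 720.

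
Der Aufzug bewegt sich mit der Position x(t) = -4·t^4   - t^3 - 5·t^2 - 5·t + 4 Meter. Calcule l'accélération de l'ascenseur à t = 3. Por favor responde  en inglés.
Starting from position x(t) = -4·t^4 - t^3 - 5·t^2 - 5·t + 4, we take 2 derivatives. Taking d/dt of x(t), we find v(t) = -16·t^3 - 3·t^2 - 10·t - 5. Differentiating velocity, we get acceleration: a(t) = -48·t^2 - 6·t - 10. From the given acceleration equation a(t) = -48·t^2 - 6·t - 10, we substitute t = 3 to get a = -460.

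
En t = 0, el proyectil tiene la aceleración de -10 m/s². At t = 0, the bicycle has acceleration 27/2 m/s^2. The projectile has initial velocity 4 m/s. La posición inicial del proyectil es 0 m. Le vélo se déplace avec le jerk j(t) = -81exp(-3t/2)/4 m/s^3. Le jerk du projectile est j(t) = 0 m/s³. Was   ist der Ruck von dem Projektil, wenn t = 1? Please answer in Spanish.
Usando j(t) = 0 y sustituyendo t = 1, encontramos j = 0.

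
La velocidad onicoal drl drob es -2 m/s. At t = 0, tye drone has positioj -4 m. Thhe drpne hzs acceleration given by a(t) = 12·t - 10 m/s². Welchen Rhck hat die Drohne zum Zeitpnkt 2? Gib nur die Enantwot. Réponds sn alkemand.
Die Antwort ist 12.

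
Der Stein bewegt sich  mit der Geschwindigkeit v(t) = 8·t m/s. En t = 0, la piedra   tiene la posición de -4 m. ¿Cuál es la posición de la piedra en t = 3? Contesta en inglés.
We must find the antiderivative of our velocity equation v(t) = 8·t 1 time. Taking ∫v(t)dt and applying x(0) = -4, we find x(t) = 4·t^2 - 4. From the given position equation x(t) = 4·t^2 - 4, we substitute t = 3 to get x = 32.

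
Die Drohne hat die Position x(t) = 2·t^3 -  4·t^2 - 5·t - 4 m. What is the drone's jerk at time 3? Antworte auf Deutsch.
Um dies zu lösen, müssen wir 3 Ableitungen unserer Gleichung für die Position x(t) = 2·t^3 - 4·t^2 - 5·t - 4 nehmen. Die Ableitung von der Position ergibt die Geschwindigkeit: v(t) = 6·t^2 - 8·t - 5. Die Ableitung von der Geschwindigkeit ergibt die Beschleunigung: a(t) = 12·t - 8. Mit d/dt von a(t) finden wir j(t) = 12. Wir haben den Ruck j(t) = 12. Durch Einsetzen von t = 3: j(3) = 12.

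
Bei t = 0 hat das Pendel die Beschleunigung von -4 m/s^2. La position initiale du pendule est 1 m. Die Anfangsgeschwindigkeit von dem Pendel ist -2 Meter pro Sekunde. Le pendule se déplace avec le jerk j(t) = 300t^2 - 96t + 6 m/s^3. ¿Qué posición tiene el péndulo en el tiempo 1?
Partiendo de la sacudida j(t) = 300·t^2 - 96·t + 6, tomamos 3 antiderivadas. Integrando la sacudida y usando la condición inicial a(0) = -4, obtenemos a(t) = 100·t^3 - 48·t^2 + 6·t - 4. Tomando ∫a(t)dt y aplicando v(0) = -2, encontramos v(t) = 25·t^4 - 16·t^3 + 3·t^2 - 4·t - 2. Tomando ∫v(t)dt y aplicando x(0) = 1, encontramos x(t) = 5·t^5 - 4·t^4 + t^3 - 2·t^2 - 2·t + 1. Tenemos la posición x(t) = 5·t^5 - 4·t^4 + t^3 - 2·t^2 - 2·t + 1. Sustituyendo t = 1: x(1) = -1.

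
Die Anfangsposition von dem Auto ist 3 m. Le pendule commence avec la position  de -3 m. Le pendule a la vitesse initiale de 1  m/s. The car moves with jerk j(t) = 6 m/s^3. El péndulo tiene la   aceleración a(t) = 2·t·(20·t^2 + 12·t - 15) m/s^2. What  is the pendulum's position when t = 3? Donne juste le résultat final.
x(3) = 513.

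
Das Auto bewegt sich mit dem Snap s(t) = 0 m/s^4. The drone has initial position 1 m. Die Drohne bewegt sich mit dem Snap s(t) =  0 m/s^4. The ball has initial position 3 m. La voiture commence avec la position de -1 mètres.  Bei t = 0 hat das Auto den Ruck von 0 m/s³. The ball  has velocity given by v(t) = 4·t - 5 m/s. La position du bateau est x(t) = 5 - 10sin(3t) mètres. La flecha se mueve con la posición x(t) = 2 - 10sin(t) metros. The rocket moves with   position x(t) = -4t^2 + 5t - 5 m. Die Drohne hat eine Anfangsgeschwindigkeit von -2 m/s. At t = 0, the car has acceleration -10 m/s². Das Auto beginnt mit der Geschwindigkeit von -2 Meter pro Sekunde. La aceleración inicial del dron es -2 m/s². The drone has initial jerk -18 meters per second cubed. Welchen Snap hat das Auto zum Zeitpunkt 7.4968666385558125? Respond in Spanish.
Tenemos el snap s(t) = 0. Sustituyendo t = 7.4968666385558125: s(7.4968666385558125) = 0.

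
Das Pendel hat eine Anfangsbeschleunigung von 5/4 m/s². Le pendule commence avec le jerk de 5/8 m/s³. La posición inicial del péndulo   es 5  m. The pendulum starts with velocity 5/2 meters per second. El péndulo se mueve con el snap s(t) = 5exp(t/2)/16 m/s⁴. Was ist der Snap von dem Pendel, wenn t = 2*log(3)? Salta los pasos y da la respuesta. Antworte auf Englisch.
s(2*log(3)) = 15/16.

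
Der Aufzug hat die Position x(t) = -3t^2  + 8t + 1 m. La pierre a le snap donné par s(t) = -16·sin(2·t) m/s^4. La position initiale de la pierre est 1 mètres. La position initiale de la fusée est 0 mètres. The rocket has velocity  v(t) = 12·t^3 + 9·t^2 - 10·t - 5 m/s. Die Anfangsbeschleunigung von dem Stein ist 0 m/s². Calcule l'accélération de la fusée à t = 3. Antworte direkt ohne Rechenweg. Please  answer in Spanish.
La respuesta es 368.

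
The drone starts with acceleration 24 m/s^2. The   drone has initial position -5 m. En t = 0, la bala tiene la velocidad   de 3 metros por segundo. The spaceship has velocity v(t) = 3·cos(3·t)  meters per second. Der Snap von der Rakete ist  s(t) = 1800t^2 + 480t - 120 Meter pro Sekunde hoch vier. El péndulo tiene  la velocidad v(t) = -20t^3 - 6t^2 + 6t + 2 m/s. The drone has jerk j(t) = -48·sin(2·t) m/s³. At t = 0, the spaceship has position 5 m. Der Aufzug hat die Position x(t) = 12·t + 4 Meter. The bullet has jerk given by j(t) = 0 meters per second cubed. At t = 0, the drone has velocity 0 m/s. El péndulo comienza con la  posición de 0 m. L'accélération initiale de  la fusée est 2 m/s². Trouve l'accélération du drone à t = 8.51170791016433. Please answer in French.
En partant du jerk j(t) = -48·sin(2·t), nous prenons 1 primitive. En intégrant le jerk et en utilisant la condition initiale a(0) = 24, nous obtenons a(t) = 24·cos(2·t). De l'équation de l'accélération a(t) = 24·cos(2·t), nous substituons t = 8.51170791016433 pour obtenir a = -6.06187323854707.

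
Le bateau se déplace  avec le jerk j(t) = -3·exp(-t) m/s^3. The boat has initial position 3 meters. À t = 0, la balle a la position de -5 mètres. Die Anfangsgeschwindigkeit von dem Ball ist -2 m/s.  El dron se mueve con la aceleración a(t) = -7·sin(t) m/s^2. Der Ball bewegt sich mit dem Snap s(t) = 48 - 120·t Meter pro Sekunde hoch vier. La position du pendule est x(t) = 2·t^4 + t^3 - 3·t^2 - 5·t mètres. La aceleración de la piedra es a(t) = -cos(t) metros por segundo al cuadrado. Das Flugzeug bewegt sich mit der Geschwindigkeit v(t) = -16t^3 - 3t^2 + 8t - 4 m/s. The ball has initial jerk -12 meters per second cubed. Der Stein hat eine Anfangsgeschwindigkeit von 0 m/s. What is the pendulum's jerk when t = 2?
To solve this, we need to take 3 derivatives of our position equation x(t) = 2·t^4 + t^3 - 3·t^2 - 5·t. The derivative of position gives velocity: v(t) = 8·t^3 + 3·t^2 - 6·t - 5. Differentiating velocity, we get acceleration: a(t) = 24·t^2 + 6·t - 6. The derivative of acceleration gives jerk: j(t) = 48·t + 6. From the given jerk equation j(t) = 48·t + 6, we substitute t = 2 to get j = 102.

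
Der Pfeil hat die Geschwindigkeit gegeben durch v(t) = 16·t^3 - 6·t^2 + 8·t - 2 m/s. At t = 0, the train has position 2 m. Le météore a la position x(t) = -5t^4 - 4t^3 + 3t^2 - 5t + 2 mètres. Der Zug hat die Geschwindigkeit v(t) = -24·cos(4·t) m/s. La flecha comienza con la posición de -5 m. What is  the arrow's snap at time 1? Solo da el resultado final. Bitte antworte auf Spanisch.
El snap en t = 1 es s = 96.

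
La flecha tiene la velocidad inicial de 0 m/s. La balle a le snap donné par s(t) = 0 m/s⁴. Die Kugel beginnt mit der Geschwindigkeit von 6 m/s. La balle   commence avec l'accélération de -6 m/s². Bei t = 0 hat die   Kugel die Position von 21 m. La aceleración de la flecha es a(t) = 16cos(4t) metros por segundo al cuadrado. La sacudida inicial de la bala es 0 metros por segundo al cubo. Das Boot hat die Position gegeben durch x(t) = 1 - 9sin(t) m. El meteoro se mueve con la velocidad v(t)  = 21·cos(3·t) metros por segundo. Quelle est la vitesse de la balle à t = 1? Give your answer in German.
Wir müssen das Integral unserer Gleichung für den Snap s(t) = 0 3-mal finden. Das Integral von dem Snap, mit j(0) = 0, ergibt den Ruck: j(t) = 0. Das Integral von dem Ruck ist die Beschleunigung. Mit a(0) = -6 erhalten wir a(t) = -6. Das Integral von der Beschleunigung ist die Geschwindigkeit. Mit v(0) = 6 erhalten wir v(t) = 6 - 6·t. Aus der Gleichung für die Geschwindigkeit v(t) = 6 - 6·t, setzen wir t = 1 ein und erhalten v = 0.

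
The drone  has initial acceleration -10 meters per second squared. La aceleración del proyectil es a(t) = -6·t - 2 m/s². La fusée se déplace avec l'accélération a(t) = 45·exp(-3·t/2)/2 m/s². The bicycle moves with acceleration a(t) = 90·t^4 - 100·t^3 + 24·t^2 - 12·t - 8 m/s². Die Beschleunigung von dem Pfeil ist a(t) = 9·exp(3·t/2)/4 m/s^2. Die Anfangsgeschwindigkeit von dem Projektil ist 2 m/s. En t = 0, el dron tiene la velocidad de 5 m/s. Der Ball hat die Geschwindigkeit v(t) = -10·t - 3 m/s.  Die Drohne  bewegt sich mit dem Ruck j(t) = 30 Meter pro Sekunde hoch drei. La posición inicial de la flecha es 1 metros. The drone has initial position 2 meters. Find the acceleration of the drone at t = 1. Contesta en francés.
Nous devons intégrer notre équation du jerk j(t) = 30 1 fois. La primitive du jerk, avec a(0) = -10, donne l'accélération: a(t) = 30·t - 10. En utilisant a(t) = 30·t - 10 et en substituant t = 1, nous trouvons a = 20.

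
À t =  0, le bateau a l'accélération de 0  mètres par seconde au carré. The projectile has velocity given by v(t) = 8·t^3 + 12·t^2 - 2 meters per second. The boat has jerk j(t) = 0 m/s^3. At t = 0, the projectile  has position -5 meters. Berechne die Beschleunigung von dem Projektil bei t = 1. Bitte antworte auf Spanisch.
Partiendo de la velocidad v(t) = 8·t^3 + 12·t^2 - 2, tomamos 1 derivada. La derivada de la velocidad da la aceleración: a(t) = 24·t^2 + 24·t. Tenemos la aceleración a(t) = 24·t^2 + 24·t. Sustituyendo t = 1: a(1) = 48.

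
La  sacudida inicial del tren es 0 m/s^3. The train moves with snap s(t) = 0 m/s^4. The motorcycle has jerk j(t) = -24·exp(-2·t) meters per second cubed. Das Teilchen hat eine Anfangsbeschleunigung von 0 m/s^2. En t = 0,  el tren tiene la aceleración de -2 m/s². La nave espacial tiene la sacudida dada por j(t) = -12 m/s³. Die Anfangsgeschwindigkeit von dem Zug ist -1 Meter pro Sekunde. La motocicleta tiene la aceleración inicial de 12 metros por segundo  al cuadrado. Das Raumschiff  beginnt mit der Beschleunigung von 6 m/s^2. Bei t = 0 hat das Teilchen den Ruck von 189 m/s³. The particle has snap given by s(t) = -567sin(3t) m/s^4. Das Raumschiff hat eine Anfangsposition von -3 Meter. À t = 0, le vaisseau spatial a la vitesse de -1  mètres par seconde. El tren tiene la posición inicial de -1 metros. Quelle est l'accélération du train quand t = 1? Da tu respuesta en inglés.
To solve this, we need to take 2 antiderivatives of our snap equation s(t) = 0. The antiderivative of snap is jerk. Using j(0) = 0, we get j(t) = 0. Integrating jerk and using the initial condition a(0) = -2, we get a(t) = -2. We have acceleration a(t) = -2. Substituting t = 1: a(1) = -2.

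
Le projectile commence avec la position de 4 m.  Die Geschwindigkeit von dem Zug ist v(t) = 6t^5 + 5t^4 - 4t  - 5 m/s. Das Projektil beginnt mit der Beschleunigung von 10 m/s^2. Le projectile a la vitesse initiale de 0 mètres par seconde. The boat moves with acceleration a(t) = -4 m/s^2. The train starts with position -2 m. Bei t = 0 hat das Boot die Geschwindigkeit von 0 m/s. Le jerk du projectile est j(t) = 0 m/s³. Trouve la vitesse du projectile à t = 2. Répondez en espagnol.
Debemos encontrar la antiderivada de nuestra ecuación de la sacudida j(t) = 0 2 veces. Tomando ∫j(t)dt y aplicando a(0) = 10, encontramos a(t) = 10. Integrando la aceleración y usando la condición inicial v(0) = 0, obtenemos v(t) = 10·t. Tenemos la velocidad v(t) = 10·t. Sustituyendo t = 2: v(2) = 20.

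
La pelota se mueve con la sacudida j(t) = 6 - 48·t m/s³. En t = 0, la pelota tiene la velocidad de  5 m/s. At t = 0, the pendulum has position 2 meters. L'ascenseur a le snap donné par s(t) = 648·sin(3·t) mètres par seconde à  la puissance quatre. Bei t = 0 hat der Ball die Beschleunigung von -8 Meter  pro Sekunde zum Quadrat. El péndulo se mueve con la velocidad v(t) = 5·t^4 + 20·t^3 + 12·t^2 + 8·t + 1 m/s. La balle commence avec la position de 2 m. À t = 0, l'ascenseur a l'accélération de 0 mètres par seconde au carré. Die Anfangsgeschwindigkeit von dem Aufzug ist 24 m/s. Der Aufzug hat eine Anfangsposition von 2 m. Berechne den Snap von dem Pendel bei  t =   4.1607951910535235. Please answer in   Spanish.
Para resolver esto, necesitamos tomar 3 derivadas de nuestra ecuación de la velocidad v(t) = 5·t^4 + 20·t^3 + 12·t^2 + 8·t + 1. Derivando la velocidad, obtenemos la aceleración: a(t) = 20·t^3 + 60·t^2 + 24·t + 8. Derivando la aceleración, obtenemos la sacudida: j(t) = 60·t^2 + 120·t + 24. La derivada de la sacudida da el snap: s(t) = 120·t + 120. Usando s(t) = 120·t + 120 y sustituyendo t = 4.1607951910535235, encontramos s = 619.295422926423.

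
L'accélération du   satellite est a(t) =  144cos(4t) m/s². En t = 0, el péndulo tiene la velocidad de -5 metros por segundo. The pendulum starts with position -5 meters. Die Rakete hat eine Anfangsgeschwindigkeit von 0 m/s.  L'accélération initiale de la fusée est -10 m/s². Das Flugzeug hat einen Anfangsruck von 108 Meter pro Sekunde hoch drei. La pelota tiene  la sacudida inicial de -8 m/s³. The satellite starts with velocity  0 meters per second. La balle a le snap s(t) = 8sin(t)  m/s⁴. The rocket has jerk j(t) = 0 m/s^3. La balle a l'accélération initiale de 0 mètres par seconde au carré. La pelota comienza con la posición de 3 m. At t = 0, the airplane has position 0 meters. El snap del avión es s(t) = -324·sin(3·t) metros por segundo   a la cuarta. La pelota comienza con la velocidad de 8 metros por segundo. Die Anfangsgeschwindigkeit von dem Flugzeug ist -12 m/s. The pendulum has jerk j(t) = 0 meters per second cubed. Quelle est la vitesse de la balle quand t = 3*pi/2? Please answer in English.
To solve this, we need to take 3 antiderivatives of our snap equation s(t) = 8·sin(t). The integral of snap, with j(0) = -8, gives jerk: j(t) = -8·cos(t). The integral of jerk, with a(0) = 0, gives acceleration: a(t) = -8·sin(t). Integrating acceleration and using the initial condition v(0) = 8, we get v(t) = 8·cos(t). We have velocity v(t) = 8·cos(t). Substituting t = 3*pi/2: v(3*pi/2) = 0.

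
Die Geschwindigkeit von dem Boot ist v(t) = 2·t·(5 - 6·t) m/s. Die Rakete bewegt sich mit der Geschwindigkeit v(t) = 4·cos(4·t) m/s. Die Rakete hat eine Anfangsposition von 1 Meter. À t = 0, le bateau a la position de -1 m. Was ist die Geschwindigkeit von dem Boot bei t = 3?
Wir haben die Geschwindigkeit v(t) = 2·t·(5 - 6·t). Durch Einsetzen von t = 3: v(3) = -78.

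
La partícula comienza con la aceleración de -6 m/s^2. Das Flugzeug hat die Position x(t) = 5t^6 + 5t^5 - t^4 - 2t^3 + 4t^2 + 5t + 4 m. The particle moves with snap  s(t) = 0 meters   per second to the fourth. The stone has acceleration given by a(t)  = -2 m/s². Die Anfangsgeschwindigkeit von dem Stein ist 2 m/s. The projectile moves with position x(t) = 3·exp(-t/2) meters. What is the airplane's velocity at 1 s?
We must differentiate our position equation x(t) = 5·t^6 + 5·t^5 - t^4 - 2·t^3 + 4·t^2 + 5·t + 4 1 time. Taking d/dt of x(t), we find v(t) = 30·t^5 + 25·t^4 - 4·t^3 - 6·t^2 + 8·t + 5. We have velocity v(t) = 30·t^5 + 25·t^4 - 4·t^3 - 6·t^2 + 8·t + 5. Substituting t = 1: v(1) = 58.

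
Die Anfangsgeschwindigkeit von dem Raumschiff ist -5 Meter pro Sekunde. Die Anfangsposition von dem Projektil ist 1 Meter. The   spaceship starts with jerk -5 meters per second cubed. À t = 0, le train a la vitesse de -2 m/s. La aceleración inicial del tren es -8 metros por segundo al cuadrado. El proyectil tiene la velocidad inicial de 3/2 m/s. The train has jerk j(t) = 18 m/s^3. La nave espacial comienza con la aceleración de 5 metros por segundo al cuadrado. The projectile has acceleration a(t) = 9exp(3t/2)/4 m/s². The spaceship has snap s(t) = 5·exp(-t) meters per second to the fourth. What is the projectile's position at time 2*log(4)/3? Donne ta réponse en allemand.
Um dies zu lösen, müssen wir 2 Integrale unserer Gleichung für die Beschleunigung a(t) = 9·exp(3·t/2)/4 finden. Mit ∫a(t)dt und Anwendung von v(0) = 3/2, finden wir v(t) = 3·exp(3·t/2)/2. Das Integral von der Geschwindigkeit ist die Position. Mit x(0) = 1 erhalten wir x(t) = exp(3·t/2). Wir haben die Position x(t) = exp(3·t/2). Durch Einsetzen von t = 2*log(4)/3: x(2*log(4)/3) = 4.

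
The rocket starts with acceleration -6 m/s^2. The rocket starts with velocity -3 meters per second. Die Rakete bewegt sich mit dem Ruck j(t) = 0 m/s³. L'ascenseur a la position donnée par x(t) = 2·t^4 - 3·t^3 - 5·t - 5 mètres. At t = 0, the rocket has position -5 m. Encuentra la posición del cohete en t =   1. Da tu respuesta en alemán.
Wir müssen unsere Gleichung für den Ruck j(t) = 0 3-mal integrieren. Die Stammfunktion von dem Ruck, mit a(0) = -6, ergibt die Beschleunigung: a(t) = -6. Die Stammfunktion von der Beschleunigung ist die Geschwindigkeit. Mit v(0) = -3 erhalten wir v(t) = -6·t - 3. Durch Integration von der Geschwindigkeit und Verwendung der Anfangsbedingung x(0) = -5, erhalten wir x(t) = -3·t^2 - 3·t - 5. Mit x(t) = -3·t^2 - 3·t - 5 und Einsetzen von t = 1, finden wir x = -11.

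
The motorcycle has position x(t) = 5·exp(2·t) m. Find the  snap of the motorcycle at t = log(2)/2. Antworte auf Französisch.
En partant de la position x(t) = 5·exp(2·t), nous prenons 4 dérivées. En dérivant la position, nous obtenons la vitesse: v(t) = 10·exp(2·t). La dérivée de la vitesse donne l'accélération: a(t) = 20·exp(2·t). En prenant d/dt de a(t), nous trouvons j(t) = 40·exp(2·t). En dérivant le jerk, nous obtenons le snap: s(t) = 80·exp(2·t). Nous avons le snap s(t) = 80·exp(2·t). En substituant t = log(2)/2: s(log(2)/2) = 160.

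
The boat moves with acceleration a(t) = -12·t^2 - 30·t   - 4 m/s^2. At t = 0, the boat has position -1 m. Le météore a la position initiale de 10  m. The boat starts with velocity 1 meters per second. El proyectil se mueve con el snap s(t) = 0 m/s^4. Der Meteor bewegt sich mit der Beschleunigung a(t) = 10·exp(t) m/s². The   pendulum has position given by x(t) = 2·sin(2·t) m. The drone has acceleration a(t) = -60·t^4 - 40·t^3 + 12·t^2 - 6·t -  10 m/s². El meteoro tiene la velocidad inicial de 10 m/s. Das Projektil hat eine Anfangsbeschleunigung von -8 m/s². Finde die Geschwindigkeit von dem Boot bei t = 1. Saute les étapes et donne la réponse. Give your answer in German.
Die Geschwindigkeit bei t = 1 ist v = -22.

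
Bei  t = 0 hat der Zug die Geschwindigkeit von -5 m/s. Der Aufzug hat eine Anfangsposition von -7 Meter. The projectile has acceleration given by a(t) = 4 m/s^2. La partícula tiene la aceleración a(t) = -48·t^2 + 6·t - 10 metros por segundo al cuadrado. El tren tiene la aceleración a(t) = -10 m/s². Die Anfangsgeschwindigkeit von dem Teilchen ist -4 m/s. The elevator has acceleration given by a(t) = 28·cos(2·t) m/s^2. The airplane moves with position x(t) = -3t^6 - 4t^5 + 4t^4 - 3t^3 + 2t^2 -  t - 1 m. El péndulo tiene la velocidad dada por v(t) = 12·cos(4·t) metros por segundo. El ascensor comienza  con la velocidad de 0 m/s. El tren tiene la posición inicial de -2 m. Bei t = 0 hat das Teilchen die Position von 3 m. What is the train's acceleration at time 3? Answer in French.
En utilisant a(t) = -10 et en substituant t = 3, nous trouvons a = -10.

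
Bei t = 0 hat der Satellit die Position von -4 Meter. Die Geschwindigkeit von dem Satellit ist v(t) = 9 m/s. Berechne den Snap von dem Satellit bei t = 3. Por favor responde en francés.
En partant de la vitesse v(t) = 9, nous prenons 3 dérivées. En dérivant la vitesse, nous obtenons l'accélération: a(t) = 0. En dérivant l'accélération, nous obtenons le jerk: j(t) = 0. La dérivée du jerk donne le snap: s(t) = 0. En utilisant s(t) = 0 et en substituant t = 3, nous trouvons s = 0.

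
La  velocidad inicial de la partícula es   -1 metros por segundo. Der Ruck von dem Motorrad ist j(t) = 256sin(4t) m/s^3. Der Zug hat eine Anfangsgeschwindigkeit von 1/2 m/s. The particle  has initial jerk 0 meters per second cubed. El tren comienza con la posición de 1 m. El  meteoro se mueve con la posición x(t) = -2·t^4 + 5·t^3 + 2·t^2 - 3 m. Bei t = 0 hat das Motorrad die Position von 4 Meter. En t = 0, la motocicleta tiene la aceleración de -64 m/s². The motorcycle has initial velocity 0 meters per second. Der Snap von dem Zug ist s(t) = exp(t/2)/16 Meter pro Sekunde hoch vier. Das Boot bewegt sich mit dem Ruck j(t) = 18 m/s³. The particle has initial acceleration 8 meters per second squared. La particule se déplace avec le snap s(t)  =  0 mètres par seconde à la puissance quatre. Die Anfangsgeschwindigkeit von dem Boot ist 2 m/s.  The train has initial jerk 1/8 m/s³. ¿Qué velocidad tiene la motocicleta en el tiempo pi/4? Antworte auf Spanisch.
Para resolver esto, necesitamos tomar 2 integrales de nuestra ecuación de la sacudida j(t) = 256·sin(4·t). Tomando ∫j(t)dt y aplicando a(0) = -64, encontramos a(t) = -64·cos(4·t). Tomando ∫a(t)dt y aplicando v(0) = 0, encontramos v(t) = -16·sin(4·t). De la ecuación de la velocidad v(t) = -16·sin(4·t), sustituimos t = pi/4 para obtener v = 0.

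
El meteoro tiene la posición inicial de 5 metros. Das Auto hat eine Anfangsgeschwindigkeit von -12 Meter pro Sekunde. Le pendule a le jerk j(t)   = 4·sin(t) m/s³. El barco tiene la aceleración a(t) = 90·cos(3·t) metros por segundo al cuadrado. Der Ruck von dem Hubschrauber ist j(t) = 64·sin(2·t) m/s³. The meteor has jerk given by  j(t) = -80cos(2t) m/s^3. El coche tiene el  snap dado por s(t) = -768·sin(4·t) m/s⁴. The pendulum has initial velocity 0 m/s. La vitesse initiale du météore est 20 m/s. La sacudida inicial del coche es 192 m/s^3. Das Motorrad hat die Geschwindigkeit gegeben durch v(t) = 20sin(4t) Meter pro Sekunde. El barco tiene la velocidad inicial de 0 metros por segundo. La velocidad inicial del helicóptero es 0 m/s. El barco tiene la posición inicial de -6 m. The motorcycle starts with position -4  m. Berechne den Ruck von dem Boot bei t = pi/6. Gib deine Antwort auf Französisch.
Nous devons dériver notre équation de l'accélération a(t) = 90·cos(3·t) 1 fois. En dérivant l'accélération, nous obtenons le jerk: j(t) = -270·sin(3·t). De l'équation du jerk j(t) = -270·sin(3·t), nous substituons t = pi/6 pour obtenir j = -270.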